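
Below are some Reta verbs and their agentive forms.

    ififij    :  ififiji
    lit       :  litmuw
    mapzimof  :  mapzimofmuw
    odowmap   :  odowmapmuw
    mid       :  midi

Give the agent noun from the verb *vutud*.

vutudi

Looking at the final consonant of each stem: -muw when the stem ends in a voiceless consonant (*lit*, *mapzimof*, *odowmap*); -i when the stem ends in a voiced consonant (*ififij*, *mid*).
*vutud* — final consonant /d/ (voiced) → -i → *vutudi*.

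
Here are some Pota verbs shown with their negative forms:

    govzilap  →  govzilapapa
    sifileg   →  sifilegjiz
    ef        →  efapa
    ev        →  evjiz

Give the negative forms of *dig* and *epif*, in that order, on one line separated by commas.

digjiz, epifapa

The suffix is conditioned by the final consonant: -apa when the stem ends in a voiceless consonant (*govzilap*, *ef*); -jiz when the stem ends in a voiced consonant (*sifileg*, *ev*).
The final consonant of *dig* is /g/, which is voiced, so the suffix is -jiz, giving *digjiz*.
*epif*: final consonant = /f/, voiceless → -apa → *epifapa*.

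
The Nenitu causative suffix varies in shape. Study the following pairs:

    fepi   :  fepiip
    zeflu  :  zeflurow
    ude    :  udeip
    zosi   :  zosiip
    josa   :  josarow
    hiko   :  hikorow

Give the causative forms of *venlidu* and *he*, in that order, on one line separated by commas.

venlidurow, heip

Looking at the last vowel of each stem: -ip when the last vowel of the stem is a front vowel (*fepi*, *ude*, *zosi*); -row when the last vowel of the stem is a back vowel (*zeflu*, *josa*, *hiko*).
Since the last vowel of *venlidu* is /u/ (a back vowel), it takes -row, giving *venlidurow*.
Since the last vowel of *he* is /e/ (a front vowel), it takes -ip, giving *heip*.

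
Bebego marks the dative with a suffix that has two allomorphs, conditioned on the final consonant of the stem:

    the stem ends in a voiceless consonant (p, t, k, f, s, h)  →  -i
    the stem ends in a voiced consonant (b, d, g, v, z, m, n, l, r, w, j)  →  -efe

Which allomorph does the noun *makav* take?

*makav* — final consonant /v/ (voiced) → -efe.

-efe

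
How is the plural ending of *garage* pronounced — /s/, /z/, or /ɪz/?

/ɪz/

The stem *garage* ends in a sibilant (/s, z, ʃ, ʒ, tʃ, dʒ/).
The plural suffix surfaces as /ɪz/ after sibilants, /s/ after other voiceless consonants, and /z/ after other voiced sounds.
So the plural -s on *garage* is pronounced /ɪz/.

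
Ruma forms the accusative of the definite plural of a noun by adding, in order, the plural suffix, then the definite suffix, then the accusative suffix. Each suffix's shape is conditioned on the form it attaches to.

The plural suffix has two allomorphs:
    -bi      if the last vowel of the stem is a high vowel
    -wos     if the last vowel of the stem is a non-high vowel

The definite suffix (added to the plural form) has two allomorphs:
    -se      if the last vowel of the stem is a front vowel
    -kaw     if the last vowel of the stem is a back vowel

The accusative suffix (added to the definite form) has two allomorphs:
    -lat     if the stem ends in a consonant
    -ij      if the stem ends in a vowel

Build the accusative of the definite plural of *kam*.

Since the last vowel of *kam* is /a/ (a non-high vowel), it takes -wos, giving *kamwos*.
The plural form *kamwos*: last vowel = /o/, a back vowel → -kaw → *kamwoskaw*.
The definite form *kamwoskaw* — final sound /w/ (a consonant) → -lat → *kamwoskawlat*.

kamwoskawlat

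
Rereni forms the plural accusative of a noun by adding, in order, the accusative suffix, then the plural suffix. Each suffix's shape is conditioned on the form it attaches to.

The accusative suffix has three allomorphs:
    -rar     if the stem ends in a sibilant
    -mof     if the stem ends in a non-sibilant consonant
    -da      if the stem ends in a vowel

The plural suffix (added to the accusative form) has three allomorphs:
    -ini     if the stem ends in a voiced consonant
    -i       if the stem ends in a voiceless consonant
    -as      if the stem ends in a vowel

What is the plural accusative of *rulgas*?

rulgasrarini

*rulgas* — final sound /s/ (a sibilant) → -rar → *rulgasrar*.
Since the final sound of the accusative form *rulgasrar* is /r/ (a voiced consonant), it takes -ini, giving *rulgasrarini*.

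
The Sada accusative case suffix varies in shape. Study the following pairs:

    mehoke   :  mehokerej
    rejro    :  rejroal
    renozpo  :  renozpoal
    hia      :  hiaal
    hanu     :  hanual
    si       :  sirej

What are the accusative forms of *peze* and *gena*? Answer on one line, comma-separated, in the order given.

The alternation tracks the last vowel of the stem — -rej when the last vowel of the stem is a front vowel (*mehoke*, *si*); -al when the last vowel of the stem is a back vowel (*rejro*, *renozpo*, *hia*, *hanu*).
*peze* — last vowel /e/ (a front vowel) → -rej → *pezerej*.
*gena*: last vowel = /a/, a back vowel → -al → *genaal*.

pezerej, genaal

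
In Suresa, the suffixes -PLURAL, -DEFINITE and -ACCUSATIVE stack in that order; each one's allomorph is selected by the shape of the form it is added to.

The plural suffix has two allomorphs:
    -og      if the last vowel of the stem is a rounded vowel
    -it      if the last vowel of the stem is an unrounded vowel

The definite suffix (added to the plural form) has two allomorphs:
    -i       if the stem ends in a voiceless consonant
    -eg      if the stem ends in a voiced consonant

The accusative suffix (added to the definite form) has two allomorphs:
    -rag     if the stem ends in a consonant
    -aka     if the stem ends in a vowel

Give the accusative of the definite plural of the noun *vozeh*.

The last vowel of *vozeh* is /e/, which is an unrounded vowel, so the plural suffix is -it, giving *vozehit*.
Since the final consonant of the plural form *vozehit* is /t/ (voiceless), it takes -i, giving *vozehiti*.
The definite form *vozehiti*: final sound = /i/, a vowel → -aka → *vozehitiaka*.

vozehitiaka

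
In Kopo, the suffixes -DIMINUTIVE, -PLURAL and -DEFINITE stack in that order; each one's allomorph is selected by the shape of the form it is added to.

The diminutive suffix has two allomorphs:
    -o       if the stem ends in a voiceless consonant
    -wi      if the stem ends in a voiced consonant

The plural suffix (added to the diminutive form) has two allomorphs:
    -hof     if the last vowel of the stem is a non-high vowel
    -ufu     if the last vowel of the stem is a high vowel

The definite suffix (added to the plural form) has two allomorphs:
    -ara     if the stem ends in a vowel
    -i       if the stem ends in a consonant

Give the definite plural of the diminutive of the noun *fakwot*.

Since the final consonant of *fakwot* is /t/ (voiceless), it takes -o, giving *fakwoto*.
The diminutive form *fakwoto* — last vowel /o/ (a non-high vowel) → -hof → *fakwotohof*.
Since the final sound of the plural form *fakwotohof* is /f/ (a consonant), it takes -i, giving *fakwotohofi*.

fakwotohofi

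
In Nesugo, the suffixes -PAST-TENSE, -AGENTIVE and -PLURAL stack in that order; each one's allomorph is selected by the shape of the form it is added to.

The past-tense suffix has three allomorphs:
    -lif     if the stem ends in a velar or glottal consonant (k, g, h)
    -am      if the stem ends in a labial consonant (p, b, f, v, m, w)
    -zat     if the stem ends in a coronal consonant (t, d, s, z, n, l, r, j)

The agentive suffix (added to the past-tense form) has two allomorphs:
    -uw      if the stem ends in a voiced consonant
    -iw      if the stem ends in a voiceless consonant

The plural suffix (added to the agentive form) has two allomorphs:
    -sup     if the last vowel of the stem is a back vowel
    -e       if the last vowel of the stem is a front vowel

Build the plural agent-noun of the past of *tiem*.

tiemamuwsup

*tiem* — final consonant /m/ (labial) → -am → *tiemam*.
The final consonant of the past-tense form *tiemam* is /m/, which is voiced, so the agentive suffix is -uw, giving *tiemamuw*.
The agentive form *tiemamuw*: last vowel = /u/, a back vowel → -sup → *tiemamuwsup*.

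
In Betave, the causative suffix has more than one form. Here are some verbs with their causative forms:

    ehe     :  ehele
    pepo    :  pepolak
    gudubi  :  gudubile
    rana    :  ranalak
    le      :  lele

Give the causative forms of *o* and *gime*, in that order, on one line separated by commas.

olak, gimele

The suffix is conditioned by the last vowel: -le when the last vowel of the stem is a front vowel (*ehe*, *gudubi*, *le*); -lak when the last vowel of the stem is a back vowel (*pepo*, *rana*).
The last vowel of *o* is /o/, which is a back vowel, so the suffix is -lak, giving *olak*.
*gime* — last vowel /e/ (a front vowel) → -le → *gimele*.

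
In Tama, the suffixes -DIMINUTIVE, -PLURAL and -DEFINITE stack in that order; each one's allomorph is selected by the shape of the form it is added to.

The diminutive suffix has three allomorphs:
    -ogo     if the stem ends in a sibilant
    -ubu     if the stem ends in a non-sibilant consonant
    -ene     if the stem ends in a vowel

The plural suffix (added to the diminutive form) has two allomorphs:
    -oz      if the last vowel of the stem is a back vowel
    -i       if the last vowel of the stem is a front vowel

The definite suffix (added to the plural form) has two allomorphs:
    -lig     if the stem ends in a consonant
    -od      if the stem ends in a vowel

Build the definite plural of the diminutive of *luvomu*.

The final sound of *luvomu* is /u/, which is a vowel, so the diminutive suffix is -ene, giving *luvomuene*.
The diminutive form *luvomuene* — last vowel /e/ (a front vowel) → -i → *luvomuenei*.
Since the final sound of the plural form *luvomuenei* is /i/ (a vowel), it takes -od, giving *luvomueneiod*.

luvomueneiod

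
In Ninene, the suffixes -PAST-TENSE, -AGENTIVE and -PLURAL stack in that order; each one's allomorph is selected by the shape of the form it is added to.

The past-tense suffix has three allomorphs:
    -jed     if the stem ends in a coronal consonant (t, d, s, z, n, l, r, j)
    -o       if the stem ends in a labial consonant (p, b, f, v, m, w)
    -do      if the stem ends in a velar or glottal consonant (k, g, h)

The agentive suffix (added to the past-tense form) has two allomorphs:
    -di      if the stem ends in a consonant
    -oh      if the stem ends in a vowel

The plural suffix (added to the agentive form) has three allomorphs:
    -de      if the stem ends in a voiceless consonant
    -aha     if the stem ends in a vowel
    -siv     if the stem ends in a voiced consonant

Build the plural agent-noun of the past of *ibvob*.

ibvoboohde

The final consonant of *ibvob* is /b/, which is labial, so the past-tense suffix is -o, giving *ibvobo*.
The past-tense form *ibvobo*: final sound = /o/, a vowel → -oh → *ibvobooh*.
The agentive form *ibvobooh*: final sound = /h/, a voiceless consonant → -de → *ibvoboohde*.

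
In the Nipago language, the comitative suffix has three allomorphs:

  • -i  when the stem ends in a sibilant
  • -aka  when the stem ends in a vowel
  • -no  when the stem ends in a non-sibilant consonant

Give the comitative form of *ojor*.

ojorno

Since the final sound of *ojor* is /r/ (a non-sibilant consonant), it takes -no, giving *ojorno*.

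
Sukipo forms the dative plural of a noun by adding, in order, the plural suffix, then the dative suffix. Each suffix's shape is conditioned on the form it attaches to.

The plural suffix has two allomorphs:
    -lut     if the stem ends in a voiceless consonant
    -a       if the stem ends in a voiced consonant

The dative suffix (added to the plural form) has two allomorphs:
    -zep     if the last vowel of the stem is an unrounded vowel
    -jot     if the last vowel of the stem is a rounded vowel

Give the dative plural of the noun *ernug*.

*ernug*: final consonant = /g/, voiced → -a → *ernuga*.
The last vowel of the plural form *ernuga* is /a/, which is an unrounded vowel, so the dative suffix is -zep, giving *ernugazep*.

ernugazep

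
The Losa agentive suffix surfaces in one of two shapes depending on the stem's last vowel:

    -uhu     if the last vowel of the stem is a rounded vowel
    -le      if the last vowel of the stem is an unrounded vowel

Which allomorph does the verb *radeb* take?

-le

The last vowel of *radeb* is /e/, which is an unrounded vowel, so the suffix is -le.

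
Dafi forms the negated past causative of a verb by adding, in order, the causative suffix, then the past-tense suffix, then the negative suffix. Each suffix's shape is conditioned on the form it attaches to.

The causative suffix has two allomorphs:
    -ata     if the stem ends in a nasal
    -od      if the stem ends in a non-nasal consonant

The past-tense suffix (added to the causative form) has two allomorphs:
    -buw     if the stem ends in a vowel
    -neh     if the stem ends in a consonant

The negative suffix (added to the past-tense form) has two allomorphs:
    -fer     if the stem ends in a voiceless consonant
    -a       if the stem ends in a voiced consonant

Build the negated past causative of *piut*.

The final consonant of *piut* is /t/, which is non-nasal, so the causative suffix is -od, giving *piutod*.
The final sound of the causative form *piutod* is /d/, which is a consonant, so the past-tense suffix is -neh, giving *piutodneh*.
Since the final consonant of the past-tense form *piutodneh* is /h/ (voiceless), it takes -fer, giving *piutodnehfer*.

piutodnehfer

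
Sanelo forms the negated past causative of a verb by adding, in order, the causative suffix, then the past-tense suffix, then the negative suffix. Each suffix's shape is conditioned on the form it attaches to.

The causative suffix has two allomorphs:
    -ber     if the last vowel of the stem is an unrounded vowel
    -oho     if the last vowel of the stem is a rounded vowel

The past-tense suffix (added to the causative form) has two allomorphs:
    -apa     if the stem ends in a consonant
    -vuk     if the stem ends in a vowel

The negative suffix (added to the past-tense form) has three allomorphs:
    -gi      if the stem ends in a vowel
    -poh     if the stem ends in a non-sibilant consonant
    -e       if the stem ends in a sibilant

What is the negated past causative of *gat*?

gatberapagi

*gat*: last vowel = /a/, an unrounded vowel → -ber → *gatber*.
The causative form *gatber*: final sound = /r/, a consonant → -apa → *gatberapa*.
The past-tense form *gatberapa*: final sound = /a/, a vowel → -gi → *gatberapagi*.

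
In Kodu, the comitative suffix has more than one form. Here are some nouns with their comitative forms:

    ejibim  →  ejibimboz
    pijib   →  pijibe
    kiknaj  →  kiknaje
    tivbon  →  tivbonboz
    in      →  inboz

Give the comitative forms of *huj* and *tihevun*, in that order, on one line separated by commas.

huje, tihevunboz

Looking at the final consonant of each stem: -boz when the stem ends in a nasal (*ejibim*, *tivbon*, *in*); -e when the stem ends in a non-nasal consonant (*pijib*, *kiknaj*).
*huj* — final consonant /j/ (non-nasal) → -e → *huje*.
*tihevun* — final consonant /n/ (a nasal) → -boz → *tihevunboz*.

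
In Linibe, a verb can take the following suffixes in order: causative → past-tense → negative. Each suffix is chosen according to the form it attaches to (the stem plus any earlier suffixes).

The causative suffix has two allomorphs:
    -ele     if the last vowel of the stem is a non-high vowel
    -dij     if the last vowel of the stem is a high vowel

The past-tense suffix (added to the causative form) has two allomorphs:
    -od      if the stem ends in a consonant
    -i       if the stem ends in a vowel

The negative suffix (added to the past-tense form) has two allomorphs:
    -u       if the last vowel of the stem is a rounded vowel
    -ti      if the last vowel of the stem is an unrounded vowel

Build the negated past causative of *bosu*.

*bosu*: last vowel = /u/, a high vowel → -dij → *bosudij*.
The final sound of the causative form *bosudij* is /j/, which is a consonant, so the past-tense suffix is -od, giving *bosudijod*.
The last vowel of the past-tense form *bosudijod* is /o/, which is a rounded vowel, so the negative suffix is -u, giving *bosudijodu*.

bosudijodu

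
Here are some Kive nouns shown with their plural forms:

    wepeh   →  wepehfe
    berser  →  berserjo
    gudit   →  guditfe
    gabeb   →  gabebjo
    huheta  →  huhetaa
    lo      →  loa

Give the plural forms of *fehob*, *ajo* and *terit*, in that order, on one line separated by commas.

fehobjo, ajoa, teritfe

The suffix is conditioned by the final sound: -fe when the stem ends in a voiceless consonant (*wepeh*, *gudit*); -jo when the stem ends in a voiced consonant (*berser*, *gabeb*); -a when the stem ends in a vowel (*huheta*, *lo*).
*fehob* — final sound /b/ (a voiced consonant) → -jo → *fehobjo*.
Since the final sound of *ajo* is /o/ (a vowel), it takes -a, giving *ajoa*.
*terit* — final sound /t/ (a voiceless consonant) → -fe → *teritfe*.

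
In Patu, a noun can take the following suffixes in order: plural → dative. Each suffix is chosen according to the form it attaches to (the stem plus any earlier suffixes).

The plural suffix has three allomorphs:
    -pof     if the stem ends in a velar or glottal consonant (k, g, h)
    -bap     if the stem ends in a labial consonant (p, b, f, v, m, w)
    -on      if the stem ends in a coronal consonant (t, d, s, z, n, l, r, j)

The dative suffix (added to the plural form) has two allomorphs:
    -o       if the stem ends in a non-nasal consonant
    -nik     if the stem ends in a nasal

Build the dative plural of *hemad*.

hemadonnik

Since the final consonant of *hemad* is /d/ (coronal), it takes -on, giving *hemadon*.
Since the final consonant of the plural form *hemadon* is /n/ (a nasal), it takes -nik, giving *hemadonnik*.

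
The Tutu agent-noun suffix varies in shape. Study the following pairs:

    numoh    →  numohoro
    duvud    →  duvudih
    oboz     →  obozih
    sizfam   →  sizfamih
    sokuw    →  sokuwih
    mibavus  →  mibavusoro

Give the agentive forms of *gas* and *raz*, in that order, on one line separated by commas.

gasoro, razih

Looking at the final consonant of each stem: -oro when the stem ends in a voiceless consonant (*numoh*, *mibavus*); -ih when the stem ends in a voiced consonant (*duvud*, *oboz*, *sizfam*, *sokuw*).
*gas*: final consonant = /s/, voiceless → -oro → *gasoro*.
*raz* — final consonant /z/ (voiced) → -ih → *razih*.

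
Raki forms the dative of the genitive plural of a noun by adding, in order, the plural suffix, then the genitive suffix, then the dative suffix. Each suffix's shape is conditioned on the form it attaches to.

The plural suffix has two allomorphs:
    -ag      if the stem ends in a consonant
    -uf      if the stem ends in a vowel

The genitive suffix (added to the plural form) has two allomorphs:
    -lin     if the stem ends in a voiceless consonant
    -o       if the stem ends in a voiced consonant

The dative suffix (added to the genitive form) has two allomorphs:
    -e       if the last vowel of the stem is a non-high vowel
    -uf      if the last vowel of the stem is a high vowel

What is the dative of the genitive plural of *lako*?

Since the final sound of *lako* is /o/ (a vowel), it takes -uf, giving *lakouf*.
The plural form *lakouf*: final consonant = /f/, voiceless → -lin → *lakouflin*.
The last vowel of the genitive form *lakouflin* is /i/, which is a high vowel, so the dative suffix is -uf, giving *lakouflinuf*.

lakouflinuf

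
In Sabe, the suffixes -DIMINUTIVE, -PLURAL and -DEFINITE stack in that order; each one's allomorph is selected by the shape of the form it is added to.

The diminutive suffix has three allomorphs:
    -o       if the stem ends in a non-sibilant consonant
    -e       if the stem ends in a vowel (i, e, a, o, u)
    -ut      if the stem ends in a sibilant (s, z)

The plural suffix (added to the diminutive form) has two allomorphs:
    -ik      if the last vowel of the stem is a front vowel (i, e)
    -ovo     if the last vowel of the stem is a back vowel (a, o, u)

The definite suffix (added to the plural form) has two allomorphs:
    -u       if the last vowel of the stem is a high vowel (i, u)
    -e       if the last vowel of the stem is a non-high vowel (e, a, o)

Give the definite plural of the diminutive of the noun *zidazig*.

The final sound of *zidazig* is /g/, which is a non-sibilant consonant, so the diminutive suffix is -o, giving *zidazigo*.
Since the last vowel of the diminutive form *zidazigo* is /o/ (a back vowel), it takes -ovo, giving *zidazigoovo*.
Since the last vowel of the plural form *zidazigoovo* is /o/ (a non-high vowel), it takes -e, giving *zidazigoovoe*.

zidazigoovoe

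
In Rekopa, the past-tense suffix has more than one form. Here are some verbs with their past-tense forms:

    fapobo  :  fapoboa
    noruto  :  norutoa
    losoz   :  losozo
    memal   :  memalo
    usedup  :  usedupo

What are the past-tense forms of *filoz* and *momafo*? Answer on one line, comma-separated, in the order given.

filozo, momafoa

The pattern is consonant vs. vowel: -o when the stem ends in a consonant (*losoz*, *memal*, *usedup*); -a when the stem ends in a vowel (*fapobo*, *noruto*).
*filoz*: final sound = /z/, a consonant → -o → *filozo*.
*momafo*: final sound = /o/, a vowel → -a → *momafoa*.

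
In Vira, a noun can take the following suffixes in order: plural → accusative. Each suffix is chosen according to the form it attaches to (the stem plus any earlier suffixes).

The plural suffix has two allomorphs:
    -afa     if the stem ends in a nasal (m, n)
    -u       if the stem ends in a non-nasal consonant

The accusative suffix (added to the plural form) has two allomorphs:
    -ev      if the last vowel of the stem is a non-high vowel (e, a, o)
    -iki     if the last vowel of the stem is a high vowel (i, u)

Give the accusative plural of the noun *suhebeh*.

suhebehuiki

The final consonant of *suhebeh* is /h/, which is non-nasal, so the plural suffix is -u, giving *suhebehu*.
The plural form *suhebehu*: last vowel = /u/, a high vowel → -iki → *suhebehuiki*.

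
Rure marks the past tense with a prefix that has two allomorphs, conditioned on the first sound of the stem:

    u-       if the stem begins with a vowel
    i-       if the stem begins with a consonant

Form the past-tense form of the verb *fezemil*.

*fezemil* — first sound /f/ (a consonant) → i- → *ifezemil*.

ifezemil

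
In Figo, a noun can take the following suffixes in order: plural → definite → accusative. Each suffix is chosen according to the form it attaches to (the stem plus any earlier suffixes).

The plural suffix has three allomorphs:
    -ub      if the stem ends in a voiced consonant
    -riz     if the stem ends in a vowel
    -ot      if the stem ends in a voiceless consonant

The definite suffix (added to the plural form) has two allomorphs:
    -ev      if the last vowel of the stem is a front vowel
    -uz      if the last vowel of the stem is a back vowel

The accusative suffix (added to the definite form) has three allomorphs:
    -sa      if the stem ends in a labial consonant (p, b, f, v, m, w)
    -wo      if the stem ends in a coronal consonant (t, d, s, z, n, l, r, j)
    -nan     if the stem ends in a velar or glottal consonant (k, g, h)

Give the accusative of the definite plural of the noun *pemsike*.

pemsikerizevsa

*pemsike* — final sound /e/ (a vowel) → -riz → *pemsikeriz*.
The last vowel of the plural form *pemsikeriz* is /i/, which is a front vowel, so the definite suffix is -ev, giving *pemsikerizev*.
The final consonant of the definite form *pemsikerizev* is /v/, which is labial, so the accusative suffix is -sa, giving *pemsikerizevsa*.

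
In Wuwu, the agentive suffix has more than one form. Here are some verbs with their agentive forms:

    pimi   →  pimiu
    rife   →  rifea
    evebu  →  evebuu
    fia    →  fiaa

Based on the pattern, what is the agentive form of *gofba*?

The alternation tracks the last vowel of the stem — -u when the last vowel of the stem is a high vowel (*pimi*, *evebu*); -a when the last vowel of the stem is a non-high vowel (*rife*, *fia*).
The last vowel of *gofba* is /a/, which is a non-high vowel, so the suffix is -a, giving *gofbaa*.

gofbaa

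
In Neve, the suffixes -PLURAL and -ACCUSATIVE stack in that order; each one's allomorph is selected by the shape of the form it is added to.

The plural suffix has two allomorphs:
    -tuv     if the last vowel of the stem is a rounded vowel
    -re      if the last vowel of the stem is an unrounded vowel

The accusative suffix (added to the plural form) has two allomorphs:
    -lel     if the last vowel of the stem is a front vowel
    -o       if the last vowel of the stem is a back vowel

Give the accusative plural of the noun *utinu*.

*utinu*: last vowel = /u/, a rounded vowel → -tuv → *utinutuv*.
The last vowel of the plural form *utinutuv* is /u/, which is a back vowel, so the accusative suffix is -o, giving *utinutuvo*.

utinutuvo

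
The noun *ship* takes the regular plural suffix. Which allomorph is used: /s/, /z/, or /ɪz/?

The stem *ship* ends in a voiceless non-sibilant consonant.
The plural suffix surfaces as /ɪz/ after sibilants, /s/ after other voiceless consonants, and /z/ after other voiced sounds.
So the plural -s on *ship* is pronounced /s/.

/s/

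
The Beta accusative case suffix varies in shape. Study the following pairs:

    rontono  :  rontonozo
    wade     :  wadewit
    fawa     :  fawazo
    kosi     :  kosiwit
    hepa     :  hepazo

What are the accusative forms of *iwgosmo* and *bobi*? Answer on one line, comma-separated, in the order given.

The pattern is front/back vowel harmony: -wit when the last vowel of the stem is a front vowel (*wade*, *kosi*); -zo when the last vowel of the stem is a back vowel (*rontono*, *fawa*, *hepa*).
*iwgosmo* — last vowel /o/ (a back vowel) → -zo → *iwgosmozo*.
*bobi*: last vowel = /i/, a front vowel → -wit → *bobiwit*.

iwgosmozo, bobiwit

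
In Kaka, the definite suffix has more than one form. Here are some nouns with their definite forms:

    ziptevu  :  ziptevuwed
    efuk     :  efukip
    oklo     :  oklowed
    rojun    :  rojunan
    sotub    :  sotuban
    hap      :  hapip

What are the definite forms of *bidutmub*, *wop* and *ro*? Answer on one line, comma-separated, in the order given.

bidutmuban, wopip, rowed

Looking at the final sound of each stem: -ip when the stem ends in a voiceless consonant (*efuk*, *hap*); -an when the stem ends in a voiced consonant (*rojun*, *sotub*); -wed when the stem ends in a vowel (*ziptevu*, *oklo*).
*bidutmub*: final sound = /b/, a voiced consonant → -an → *bidutmuban*.
*wop* — final sound /p/ (a voiceless consonant) → -ip → *wopip*.
The final sound of *ro* is /o/, which is a vowel, so the suffix is -wed, giving *rowed*.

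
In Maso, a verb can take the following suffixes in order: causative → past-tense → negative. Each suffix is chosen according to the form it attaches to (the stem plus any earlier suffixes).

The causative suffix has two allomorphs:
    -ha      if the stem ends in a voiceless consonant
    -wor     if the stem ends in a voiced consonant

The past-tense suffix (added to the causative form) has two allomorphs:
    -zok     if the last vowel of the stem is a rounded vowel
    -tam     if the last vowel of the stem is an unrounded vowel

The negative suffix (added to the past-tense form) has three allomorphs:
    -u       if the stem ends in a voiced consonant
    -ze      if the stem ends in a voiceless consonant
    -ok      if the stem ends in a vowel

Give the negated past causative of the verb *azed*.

*azed*: final consonant = /d/, voiced → -wor → *azedwor*.
The causative form *azedwor*: last vowel = /o/, a rounded vowel → -zok → *azedworzok*.
The final sound of the past-tense form *azedworzok* is /k/, which is a voiceless consonant, so the negative suffix is -ze, giving *azedworzokze*.

azedworzokze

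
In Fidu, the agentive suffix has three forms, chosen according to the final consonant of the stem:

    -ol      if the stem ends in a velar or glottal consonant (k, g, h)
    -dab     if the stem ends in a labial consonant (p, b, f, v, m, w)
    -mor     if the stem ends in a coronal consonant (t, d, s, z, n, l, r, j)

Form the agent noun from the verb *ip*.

ipdab

Since the final consonant of *ip* is /p/ (labial), it takes -dab, giving *ipdab*.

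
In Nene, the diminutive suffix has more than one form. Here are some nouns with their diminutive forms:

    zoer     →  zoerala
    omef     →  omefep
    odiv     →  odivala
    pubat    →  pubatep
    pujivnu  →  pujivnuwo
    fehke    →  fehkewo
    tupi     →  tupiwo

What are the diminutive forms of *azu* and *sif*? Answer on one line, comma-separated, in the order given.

The suffix is conditioned by the final sound: -ep when the stem ends in a voiceless consonant (*omef*, *pubat*); -ala when the stem ends in a voiced consonant (*zoer*, *odiv*); -wo when the stem ends in a vowel (*pujivnu*, *fehke*, *tupi*).
*azu* — final sound /u/ (a vowel) → -wo → *azuwo*.
*sif*: final sound = /f/, a voiceless consonant → -ep → *sifep*.

azuwo, sifep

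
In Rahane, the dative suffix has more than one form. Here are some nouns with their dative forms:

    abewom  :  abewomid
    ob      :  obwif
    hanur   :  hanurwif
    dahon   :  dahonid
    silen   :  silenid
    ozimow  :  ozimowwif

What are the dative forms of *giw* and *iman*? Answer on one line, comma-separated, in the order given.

The suffix is conditioned by the final consonant: -id when the stem ends in a nasal (*abewom*, *dahon*, *silen*); -wif when the stem ends in a non-nasal consonant (*ob*, *hanur*, *ozimow*).
*giw* — final consonant /w/ (non-nasal) → -wif → *giwwif*.
*iman* — final consonant /n/ (a nasal) → -id → *imanid*.

giwwif, imanid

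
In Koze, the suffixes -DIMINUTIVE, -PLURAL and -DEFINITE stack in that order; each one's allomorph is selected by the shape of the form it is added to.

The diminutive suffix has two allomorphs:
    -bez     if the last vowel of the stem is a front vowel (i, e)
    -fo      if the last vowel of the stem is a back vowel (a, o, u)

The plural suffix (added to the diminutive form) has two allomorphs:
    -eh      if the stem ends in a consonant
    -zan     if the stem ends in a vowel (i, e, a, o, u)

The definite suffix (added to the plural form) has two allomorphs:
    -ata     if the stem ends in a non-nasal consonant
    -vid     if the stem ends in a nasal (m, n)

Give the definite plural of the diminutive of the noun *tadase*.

tadasebezehata

Since the last vowel of *tadase* is /e/ (a front vowel), it takes -bez, giving *tadasebez*.
The diminutive form *tadasebez* — final sound /z/ (a consonant) → -eh → *tadasebezeh*.
The final consonant of the plural form *tadasebezeh* is /h/, which is non-nasal, so the definite suffix is -ata, giving *tadasebezehata*.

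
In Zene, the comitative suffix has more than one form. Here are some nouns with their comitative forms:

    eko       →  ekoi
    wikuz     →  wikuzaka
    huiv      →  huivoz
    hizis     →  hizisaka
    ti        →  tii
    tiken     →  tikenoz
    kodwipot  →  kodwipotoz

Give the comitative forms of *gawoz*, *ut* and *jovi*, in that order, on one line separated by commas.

The alternation tracks the final sound of the stem — -aka when the stem ends in a sibilant (*wikuz*, *hizis*); -oz when the stem ends in a non-sibilant consonant (*huiv*, *tiken*, *kodwipot*); -i when the stem ends in a vowel (*eko*, *ti*).
*gawoz* — final sound /z/ (a sibilant) → -aka → *gawozaka*.
*ut* — final sound /t/ (a non-sibilant consonant) → -oz → *utoz*.
*jovi* — final sound /i/ (a vowel) → -i → *jovii*.

gawozaka, utoz, jovii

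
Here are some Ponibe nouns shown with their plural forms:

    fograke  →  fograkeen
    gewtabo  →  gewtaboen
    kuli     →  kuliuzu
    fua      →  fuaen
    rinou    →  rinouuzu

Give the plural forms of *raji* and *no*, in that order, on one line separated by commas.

The alternation tracks the last vowel of the stem — -uzu when the last vowel of the stem is a high vowel (*kuli*, *rinou*); -en when the last vowel of the stem is a non-high vowel (*fograke*, *gewtabo*, *fua*).
*raji* — last vowel /i/ (a high vowel) → -uzu → *rajiuzu*.
*no*: last vowel = /o/, a non-high vowel → -en → *noen*.

rajiuzu, noen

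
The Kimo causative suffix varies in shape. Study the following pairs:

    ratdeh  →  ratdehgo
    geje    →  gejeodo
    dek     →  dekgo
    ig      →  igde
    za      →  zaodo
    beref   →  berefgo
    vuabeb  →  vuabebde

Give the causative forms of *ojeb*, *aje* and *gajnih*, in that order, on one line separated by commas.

ojebde, ajeodo, gajnihgo

The alternation tracks the final sound of the stem — -go when the stem ends in a voiceless consonant (*ratdeh*, *dek*, *beref*); -de when the stem ends in a voiced consonant (*ig*, *vuabeb*); -odo when the stem ends in a vowel (*geje*, *za*).
*ojeb* — final sound /b/ (a voiced consonant) → -de → *ojebde*.
*aje*: final sound = /e/, a vowel → -odo → *ajeodo*.
The final sound of *gajnih* is /h/, which is a voiceless consonant, so the suffix is -go, giving *gajnihgo*.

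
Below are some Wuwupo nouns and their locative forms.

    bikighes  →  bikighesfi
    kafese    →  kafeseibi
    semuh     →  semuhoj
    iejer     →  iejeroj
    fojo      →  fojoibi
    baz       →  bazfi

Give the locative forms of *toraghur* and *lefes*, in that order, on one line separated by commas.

The pattern is sibilance of the final sound: -fi when the stem ends in a sibilant (*bikighes*, *baz*); -oj when the stem ends in a non-sibilant consonant (*semuh*, *iejer*); -ibi when the stem ends in a vowel (*kafese*, *fojo*).
*toraghur* — final sound /r/ (a non-sibilant consonant) → -oj → *toraghuroj*.
*lefes* — final sound /s/ (a sibilant) → -fi → *lefesfi*.

toraghuroj, lefesfi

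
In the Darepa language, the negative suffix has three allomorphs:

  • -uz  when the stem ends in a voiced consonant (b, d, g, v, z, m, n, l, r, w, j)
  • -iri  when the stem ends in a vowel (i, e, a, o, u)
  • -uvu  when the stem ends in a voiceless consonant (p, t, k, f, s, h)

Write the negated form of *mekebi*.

mekebiiri

*mekebi* — final sound /i/ (a vowel) → -iri → *mekebiiri*.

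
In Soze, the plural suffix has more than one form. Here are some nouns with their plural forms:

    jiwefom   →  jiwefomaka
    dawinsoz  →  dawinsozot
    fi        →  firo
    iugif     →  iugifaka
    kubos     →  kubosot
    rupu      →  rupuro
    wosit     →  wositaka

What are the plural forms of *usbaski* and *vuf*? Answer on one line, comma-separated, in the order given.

The alternation tracks the final sound of the stem — -ot when the stem ends in a sibilant (*dawinsoz*, *kubos*); -aka when the stem ends in a non-sibilant consonant (*jiwefom*, *iugif*, *wosit*); -ro when the stem ends in a vowel (*fi*, *rupu*).
Since the final sound of *usbaski* is /i/ (a vowel), it takes -ro, giving *usbaskiro*.
The final sound of *vuf* is /f/, which is a non-sibilant consonant, so the suffix is -aka, giving *vufaka*.

usbaskiro, vufaka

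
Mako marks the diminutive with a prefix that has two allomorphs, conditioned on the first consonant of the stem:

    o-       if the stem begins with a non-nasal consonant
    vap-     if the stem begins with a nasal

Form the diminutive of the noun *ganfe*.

Since the first consonant of *ganfe* is /g/ (non-nasal), it takes o-, giving *oganfe*.

oganfe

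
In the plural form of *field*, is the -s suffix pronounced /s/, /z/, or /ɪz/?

/z/

The stem *field* ends in a voiced non-sibilant sound.
The plural suffix surfaces as /ɪz/ after sibilants, /s/ after other voiceless consonants, and /z/ after other voiced sounds.
So the plural -s on *field* is pronounced /z/.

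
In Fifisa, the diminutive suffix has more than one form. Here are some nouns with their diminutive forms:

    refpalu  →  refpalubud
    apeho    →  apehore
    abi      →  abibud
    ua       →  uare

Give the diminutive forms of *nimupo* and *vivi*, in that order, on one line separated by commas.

nimupore, vivibud

The pattern is height harmony: -bud when the last vowel of the stem is a high vowel (*refpalu*, *abi*); -re when the last vowel of the stem is a non-high vowel (*apeho*, *ua*).
Since the last vowel of *nimupo* is /o/ (a non-high vowel), it takes -re, giving *nimupore*.
*vivi*: last vowel = /i/, a high vowel → -bud → *vivibud*.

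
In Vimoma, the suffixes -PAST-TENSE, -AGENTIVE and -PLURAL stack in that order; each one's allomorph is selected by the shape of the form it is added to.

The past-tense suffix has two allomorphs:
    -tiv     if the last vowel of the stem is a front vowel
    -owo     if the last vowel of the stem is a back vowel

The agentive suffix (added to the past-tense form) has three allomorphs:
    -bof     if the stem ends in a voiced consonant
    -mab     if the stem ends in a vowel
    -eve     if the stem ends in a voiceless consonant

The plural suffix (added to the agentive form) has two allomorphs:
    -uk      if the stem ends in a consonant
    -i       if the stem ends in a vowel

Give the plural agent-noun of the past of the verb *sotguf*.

*sotguf*: last vowel = /u/, a back vowel → -owo → *sotgufowo*.
Since the final sound of the past-tense form *sotgufowo* is /o/ (a vowel), it takes -mab, giving *sotgufowomab*.
The agentive form *sotgufowomab* — final sound /b/ (a consonant) → -uk → *sotgufowomabuk*.

sotgufowomabuk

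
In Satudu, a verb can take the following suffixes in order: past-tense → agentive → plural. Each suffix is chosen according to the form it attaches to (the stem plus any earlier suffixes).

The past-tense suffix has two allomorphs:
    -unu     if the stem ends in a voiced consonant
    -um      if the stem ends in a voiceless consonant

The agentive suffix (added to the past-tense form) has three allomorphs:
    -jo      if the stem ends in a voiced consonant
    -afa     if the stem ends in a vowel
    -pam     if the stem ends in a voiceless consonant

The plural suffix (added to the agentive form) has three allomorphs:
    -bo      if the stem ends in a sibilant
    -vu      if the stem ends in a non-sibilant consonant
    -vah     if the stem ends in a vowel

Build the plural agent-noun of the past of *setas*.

setasumjovah

*setas*: final consonant = /s/, voiceless → -um → *setasum*.
The final sound of the past-tense form *setasum* is /m/, which is a voiced consonant, so the agentive suffix is -jo, giving *setasumjo*.
The final sound of the agentive form *setasumjo* is /o/, which is a vowel, so the plural suffix is -vah, giving *setasumjovah*.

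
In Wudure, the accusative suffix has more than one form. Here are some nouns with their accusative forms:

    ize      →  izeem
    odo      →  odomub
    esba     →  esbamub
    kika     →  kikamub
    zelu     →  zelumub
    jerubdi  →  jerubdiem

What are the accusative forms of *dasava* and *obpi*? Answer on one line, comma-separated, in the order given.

The suffix is conditioned by the last vowel: -em when the last vowel of the stem is a front vowel (*ize*, *jerubdi*); -mub when the last vowel of the stem is a back vowel (*odo*, *esba*, *kika*, *zelu*).
The last vowel of *dasava* is /a/, which is a back vowel, so the suffix is -mub, giving *dasavamub*.
Since the last vowel of *obpi* is /i/ (a front vowel), it takes -em, giving *obpiem*.

dasavamub, obpiem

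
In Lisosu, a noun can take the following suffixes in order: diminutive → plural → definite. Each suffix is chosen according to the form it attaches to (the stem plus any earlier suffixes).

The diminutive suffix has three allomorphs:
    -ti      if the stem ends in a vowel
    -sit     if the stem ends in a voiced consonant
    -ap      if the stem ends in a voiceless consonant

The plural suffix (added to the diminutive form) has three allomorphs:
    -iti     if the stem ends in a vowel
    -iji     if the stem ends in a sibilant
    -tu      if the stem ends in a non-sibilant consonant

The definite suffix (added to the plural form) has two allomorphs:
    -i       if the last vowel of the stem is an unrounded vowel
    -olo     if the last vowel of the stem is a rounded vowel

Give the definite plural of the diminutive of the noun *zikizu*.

zikizutiitii

The final sound of *zikizu* is /u/, which is a vowel, so the diminutive suffix is -ti, giving *zikizuti*.
The final sound of the diminutive form *zikizuti* is /i/, which is a vowel, so the plural suffix is -iti, giving *zikizutiiti*.
The last vowel of the plural form *zikizutiiti* is /i/, which is an unrounded vowel, so the definite suffix is -i, giving *zikizutiitii*.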